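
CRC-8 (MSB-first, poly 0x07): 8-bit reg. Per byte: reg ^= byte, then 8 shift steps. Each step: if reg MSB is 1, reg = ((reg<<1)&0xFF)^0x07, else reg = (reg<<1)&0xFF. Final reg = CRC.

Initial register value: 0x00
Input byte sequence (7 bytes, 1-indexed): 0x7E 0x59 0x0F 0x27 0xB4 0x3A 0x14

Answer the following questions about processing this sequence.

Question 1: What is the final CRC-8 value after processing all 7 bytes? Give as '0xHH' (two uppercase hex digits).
Answer: 0x55

Derivation:
After byte 1 (0x7E): reg=0x7D
After byte 2 (0x59): reg=0xFC
After byte 3 (0x0F): reg=0xD7
After byte 4 (0x27): reg=0xDE
After byte 5 (0xB4): reg=0x11
After byte 6 (0x3A): reg=0xD1
After byte 7 (0x14): reg=0x55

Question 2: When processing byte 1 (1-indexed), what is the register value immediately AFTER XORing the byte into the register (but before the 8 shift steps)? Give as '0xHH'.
Register before byte 1: 0x00
Byte 1: 0x7E
0x00 XOR 0x7E = 0x7E

Answer: 0x7E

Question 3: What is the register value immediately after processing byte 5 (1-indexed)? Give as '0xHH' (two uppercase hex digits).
Answer: 0x11

Derivation:
After byte 1 (0x7E): reg=0x7D
After byte 2 (0x59): reg=0xFC
After byte 3 (0x0F): reg=0xD7
After byte 4 (0x27): reg=0xDE
After byte 5 (0xB4): reg=0x11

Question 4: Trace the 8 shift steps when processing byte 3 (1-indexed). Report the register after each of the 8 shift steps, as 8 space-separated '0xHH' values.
Answer: 0xE1 0xC5 0x8D 0x1D 0x3A 0x74 0xE8 0xD7

Derivation:
After byte 1 (0x7E): reg=0x7D
After byte 2 (0x59): reg=0xFC
Register before byte 3: 0xFC
After XOR with byte 0x0F: 0xF3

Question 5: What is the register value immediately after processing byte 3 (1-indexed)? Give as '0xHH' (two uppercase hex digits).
Answer: 0xD7

Derivation:
After byte 1 (0x7E): reg=0x7D
After byte 2 (0x59): reg=0xFC
After byte 3 (0x0F): reg=0xD7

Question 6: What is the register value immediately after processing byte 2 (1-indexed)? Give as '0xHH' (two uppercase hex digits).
After byte 1 (0x7E): reg=0x7D
After byte 2 (0x59): reg=0xFC

Answer: 0xFC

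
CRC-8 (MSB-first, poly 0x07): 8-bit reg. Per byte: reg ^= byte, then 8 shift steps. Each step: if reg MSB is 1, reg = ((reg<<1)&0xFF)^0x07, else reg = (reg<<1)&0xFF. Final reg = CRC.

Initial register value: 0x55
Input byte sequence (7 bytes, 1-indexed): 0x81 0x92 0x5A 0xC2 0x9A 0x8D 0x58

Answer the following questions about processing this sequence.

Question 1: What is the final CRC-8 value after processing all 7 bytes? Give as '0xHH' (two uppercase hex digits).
After byte 1 (0x81): reg=0x22
After byte 2 (0x92): reg=0x19
After byte 3 (0x5A): reg=0xCE
After byte 4 (0xC2): reg=0x24
After byte 5 (0x9A): reg=0x33
After byte 6 (0x8D): reg=0x33
After byte 7 (0x58): reg=0x16

Answer: 0x16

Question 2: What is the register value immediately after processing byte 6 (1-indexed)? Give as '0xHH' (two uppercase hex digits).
Answer: 0x33

Derivation:
After byte 1 (0x81): reg=0x22
After byte 2 (0x92): reg=0x19
After byte 3 (0x5A): reg=0xCE
After byte 4 (0xC2): reg=0x24
After byte 5 (0x9A): reg=0x33
After byte 6 (0x8D): reg=0x33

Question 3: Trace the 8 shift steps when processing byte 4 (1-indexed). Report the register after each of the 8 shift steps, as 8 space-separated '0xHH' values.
Answer: 0x18 0x30 0x60 0xC0 0x87 0x09 0x12 0x24

Derivation:
After byte 1 (0x81): reg=0x22
After byte 2 (0x92): reg=0x19
After byte 3 (0x5A): reg=0xCE
Register before byte 4: 0xCE
After XOR with byte 0xC2: 0x0C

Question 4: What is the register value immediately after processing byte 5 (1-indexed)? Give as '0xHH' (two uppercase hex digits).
Answer: 0x33

Derivation:
After byte 1 (0x81): reg=0x22
After byte 2 (0x92): reg=0x19
After byte 3 (0x5A): reg=0xCE
After byte 4 (0xC2): reg=0x24
After byte 5 (0x9A): reg=0x33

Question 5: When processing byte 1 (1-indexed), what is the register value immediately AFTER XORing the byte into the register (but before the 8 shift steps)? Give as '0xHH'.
Answer: 0xD4

Derivation:
Register before byte 1: 0x55
Byte 1: 0x81
0x55 XOR 0x81 = 0xD4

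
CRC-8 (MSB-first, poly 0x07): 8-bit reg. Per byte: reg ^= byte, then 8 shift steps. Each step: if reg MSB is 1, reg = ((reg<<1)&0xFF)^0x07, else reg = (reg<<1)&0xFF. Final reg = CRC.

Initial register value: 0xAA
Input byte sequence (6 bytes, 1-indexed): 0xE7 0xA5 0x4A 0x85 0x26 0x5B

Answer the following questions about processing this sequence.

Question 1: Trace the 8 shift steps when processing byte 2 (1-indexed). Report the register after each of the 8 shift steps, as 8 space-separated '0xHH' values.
Answer: 0x82 0x03 0x06 0x0C 0x18 0x30 0x60 0xC0

Derivation:
After byte 1 (0xE7): reg=0xE4
Register before byte 2: 0xE4
After XOR with byte 0xA5: 0x41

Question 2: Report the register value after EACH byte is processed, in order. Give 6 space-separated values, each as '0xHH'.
0xE4 0xC0 0xBF 0xA6 0x89 0x30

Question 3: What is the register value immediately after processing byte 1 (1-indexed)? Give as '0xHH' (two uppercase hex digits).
After byte 1 (0xE7): reg=0xE4

Answer: 0xE4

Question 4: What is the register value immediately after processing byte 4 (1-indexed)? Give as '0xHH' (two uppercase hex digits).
Answer: 0xA6

Derivation:
After byte 1 (0xE7): reg=0xE4
After byte 2 (0xA5): reg=0xC0
After byte 3 (0x4A): reg=0xBF
After byte 4 (0x85): reg=0xA6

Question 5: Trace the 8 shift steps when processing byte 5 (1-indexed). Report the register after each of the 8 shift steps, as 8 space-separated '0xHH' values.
Answer: 0x07 0x0E 0x1C 0x38 0x70 0xE0 0xC7 0x89

Derivation:
After byte 1 (0xE7): reg=0xE4
After byte 2 (0xA5): reg=0xC0
After byte 3 (0x4A): reg=0xBF
After byte 4 (0x85): reg=0xA6
Register before byte 5: 0xA6
After XOR with byte 0x26: 0x80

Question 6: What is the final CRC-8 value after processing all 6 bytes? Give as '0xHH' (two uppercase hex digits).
After byte 1 (0xE7): reg=0xE4
After byte 2 (0xA5): reg=0xC0
After byte 3 (0x4A): reg=0xBF
After byte 4 (0x85): reg=0xA6
After byte 5 (0x26): reg=0x89
After byte 6 (0x5B): reg=0x30

Answer: 0x30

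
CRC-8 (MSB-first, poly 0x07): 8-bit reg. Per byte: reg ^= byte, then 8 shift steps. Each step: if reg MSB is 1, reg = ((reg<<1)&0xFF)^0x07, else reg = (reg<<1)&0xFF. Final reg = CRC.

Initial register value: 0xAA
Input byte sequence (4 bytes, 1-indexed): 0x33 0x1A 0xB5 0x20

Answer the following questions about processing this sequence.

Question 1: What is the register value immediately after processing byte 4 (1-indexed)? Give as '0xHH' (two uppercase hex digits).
After byte 1 (0x33): reg=0xC6
After byte 2 (0x1A): reg=0x1A
After byte 3 (0xB5): reg=0x44
After byte 4 (0x20): reg=0x3B

Answer: 0x3B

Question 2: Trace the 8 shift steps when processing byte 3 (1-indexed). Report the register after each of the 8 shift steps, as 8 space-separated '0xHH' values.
Answer: 0x59 0xB2 0x63 0xC6 0x8B 0x11 0x22 0x44

Derivation:
After byte 1 (0x33): reg=0xC6
After byte 2 (0x1A): reg=0x1A
Register before byte 3: 0x1A
After XOR with byte 0xB5: 0xAF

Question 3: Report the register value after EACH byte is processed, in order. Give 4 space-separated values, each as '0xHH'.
0xC6 0x1A 0x44 0x3B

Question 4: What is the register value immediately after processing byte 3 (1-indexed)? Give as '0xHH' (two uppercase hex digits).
After byte 1 (0x33): reg=0xC6
After byte 2 (0x1A): reg=0x1A
After byte 3 (0xB5): reg=0x44

Answer: 0x44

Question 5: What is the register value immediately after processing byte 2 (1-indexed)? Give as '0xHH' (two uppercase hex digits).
After byte 1 (0x33): reg=0xC6
After byte 2 (0x1A): reg=0x1A

Answer: 0x1A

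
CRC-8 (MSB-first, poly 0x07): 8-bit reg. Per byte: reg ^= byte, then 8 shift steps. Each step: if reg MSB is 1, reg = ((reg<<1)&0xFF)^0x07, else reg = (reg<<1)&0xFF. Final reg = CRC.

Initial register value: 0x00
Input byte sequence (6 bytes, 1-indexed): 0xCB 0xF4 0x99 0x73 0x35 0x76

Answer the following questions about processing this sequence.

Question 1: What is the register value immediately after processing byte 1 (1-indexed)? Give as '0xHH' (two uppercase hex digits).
Answer: 0x7F

Derivation:
After byte 1 (0xCB): reg=0x7F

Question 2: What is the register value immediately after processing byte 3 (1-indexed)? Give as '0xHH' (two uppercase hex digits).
After byte 1 (0xCB): reg=0x7F
After byte 2 (0xF4): reg=0xB8
After byte 3 (0x99): reg=0xE7

Answer: 0xE7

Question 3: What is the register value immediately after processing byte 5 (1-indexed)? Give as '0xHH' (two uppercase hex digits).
After byte 1 (0xCB): reg=0x7F
After byte 2 (0xF4): reg=0xB8
After byte 3 (0x99): reg=0xE7
After byte 4 (0x73): reg=0xE5
After byte 5 (0x35): reg=0x3E

Answer: 0x3E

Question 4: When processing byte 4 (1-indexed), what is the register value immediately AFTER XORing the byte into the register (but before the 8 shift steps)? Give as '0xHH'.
Register before byte 4: 0xE7
Byte 4: 0x73
0xE7 XOR 0x73 = 0x94

Answer: 0x94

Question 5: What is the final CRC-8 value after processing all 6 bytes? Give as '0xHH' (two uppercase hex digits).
After byte 1 (0xCB): reg=0x7F
After byte 2 (0xF4): reg=0xB8
After byte 3 (0x99): reg=0xE7
After byte 4 (0x73): reg=0xE5
After byte 5 (0x35): reg=0x3E
After byte 6 (0x76): reg=0xFF

Answer: 0xFF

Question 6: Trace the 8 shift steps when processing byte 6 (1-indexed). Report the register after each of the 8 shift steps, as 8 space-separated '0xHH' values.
Answer: 0x90 0x27 0x4E 0x9C 0x3F 0x7E 0xFC 0xFF

Derivation:
After byte 1 (0xCB): reg=0x7F
After byte 2 (0xF4): reg=0xB8
After byte 3 (0x99): reg=0xE7
After byte 4 (0x73): reg=0xE5
After byte 5 (0x35): reg=0x3E
Register before byte 6: 0x3E
After XOR with byte 0x76: 0x48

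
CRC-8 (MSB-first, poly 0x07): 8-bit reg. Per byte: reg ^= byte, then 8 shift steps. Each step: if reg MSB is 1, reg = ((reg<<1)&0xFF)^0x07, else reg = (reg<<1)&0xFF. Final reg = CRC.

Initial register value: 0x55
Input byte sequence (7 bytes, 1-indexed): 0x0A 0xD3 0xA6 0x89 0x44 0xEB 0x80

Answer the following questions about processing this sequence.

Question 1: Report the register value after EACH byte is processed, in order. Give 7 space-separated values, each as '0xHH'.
0x9A 0xF8 0x9D 0x6C 0xD8 0x99 0x4F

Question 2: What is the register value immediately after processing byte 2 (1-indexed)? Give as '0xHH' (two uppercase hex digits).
After byte 1 (0x0A): reg=0x9A
After byte 2 (0xD3): reg=0xF8

Answer: 0xF8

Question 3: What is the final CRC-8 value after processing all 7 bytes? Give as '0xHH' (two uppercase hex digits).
Answer: 0x4F

Derivation:
After byte 1 (0x0A): reg=0x9A
After byte 2 (0xD3): reg=0xF8
After byte 3 (0xA6): reg=0x9D
After byte 4 (0x89): reg=0x6C
After byte 5 (0x44): reg=0xD8
After byte 6 (0xEB): reg=0x99
After byte 7 (0x80): reg=0x4F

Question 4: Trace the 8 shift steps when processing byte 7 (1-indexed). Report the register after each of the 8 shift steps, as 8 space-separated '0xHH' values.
Answer: 0x32 0x64 0xC8 0x97 0x29 0x52 0xA4 0x4F

Derivation:
After byte 1 (0x0A): reg=0x9A
After byte 2 (0xD3): reg=0xF8
After byte 3 (0xA6): reg=0x9D
After byte 4 (0x89): reg=0x6C
After byte 5 (0x44): reg=0xD8
After byte 6 (0xEB): reg=0x99
Register before byte 7: 0x99
After XOR with byte 0x80: 0x19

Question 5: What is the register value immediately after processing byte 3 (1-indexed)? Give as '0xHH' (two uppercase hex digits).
Answer: 0x9D

Derivation:
After byte 1 (0x0A): reg=0x9A
After byte 2 (0xD3): reg=0xF8
After byte 3 (0xA6): reg=0x9D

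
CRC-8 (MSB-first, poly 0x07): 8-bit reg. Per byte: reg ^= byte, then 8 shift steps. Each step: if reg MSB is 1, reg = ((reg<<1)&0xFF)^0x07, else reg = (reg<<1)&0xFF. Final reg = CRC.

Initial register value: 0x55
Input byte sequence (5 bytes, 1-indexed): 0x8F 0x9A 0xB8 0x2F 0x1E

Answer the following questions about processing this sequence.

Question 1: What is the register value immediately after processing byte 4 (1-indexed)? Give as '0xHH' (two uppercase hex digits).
Answer: 0x55

Derivation:
After byte 1 (0x8F): reg=0x08
After byte 2 (0x9A): reg=0xF7
After byte 3 (0xB8): reg=0xEA
After byte 4 (0x2F): reg=0x55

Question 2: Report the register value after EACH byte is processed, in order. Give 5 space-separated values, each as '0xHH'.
0x08 0xF7 0xEA 0x55 0xF6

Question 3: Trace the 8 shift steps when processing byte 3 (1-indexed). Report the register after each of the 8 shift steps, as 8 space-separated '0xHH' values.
Answer: 0x9E 0x3B 0x76 0xEC 0xDF 0xB9 0x75 0xEA

Derivation:
After byte 1 (0x8F): reg=0x08
After byte 2 (0x9A): reg=0xF7
Register before byte 3: 0xF7
After XOR with byte 0xB8: 0x4F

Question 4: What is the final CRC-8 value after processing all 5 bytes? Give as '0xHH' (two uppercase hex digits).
Answer: 0xF6

Derivation:
After byte 1 (0x8F): reg=0x08
After byte 2 (0x9A): reg=0xF7
After byte 3 (0xB8): reg=0xEA
After byte 4 (0x2F): reg=0x55
After byte 5 (0x1E): reg=0xF6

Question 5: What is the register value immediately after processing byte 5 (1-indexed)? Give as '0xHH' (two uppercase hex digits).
Answer: 0xF6

Derivation:
After byte 1 (0x8F): reg=0x08
After byte 2 (0x9A): reg=0xF7
After byte 3 (0xB8): reg=0xEA
After byte 4 (0x2F): reg=0x55
After byte 5 (0x1E): reg=0xF6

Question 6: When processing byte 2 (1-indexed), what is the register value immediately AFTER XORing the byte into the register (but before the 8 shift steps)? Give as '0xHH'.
Answer: 0x92

Derivation:
Register before byte 2: 0x08
Byte 2: 0x9A
0x08 XOR 0x9A = 0x92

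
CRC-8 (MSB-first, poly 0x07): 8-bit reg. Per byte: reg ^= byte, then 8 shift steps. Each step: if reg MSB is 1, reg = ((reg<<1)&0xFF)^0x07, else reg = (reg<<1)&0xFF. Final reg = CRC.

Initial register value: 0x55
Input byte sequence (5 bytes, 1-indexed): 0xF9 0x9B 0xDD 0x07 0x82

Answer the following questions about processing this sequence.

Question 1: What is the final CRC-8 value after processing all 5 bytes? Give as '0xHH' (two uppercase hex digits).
Answer: 0xEB

Derivation:
After byte 1 (0xF9): reg=0x4D
After byte 2 (0x9B): reg=0x2C
After byte 3 (0xDD): reg=0xD9
After byte 4 (0x07): reg=0x14
After byte 5 (0x82): reg=0xEB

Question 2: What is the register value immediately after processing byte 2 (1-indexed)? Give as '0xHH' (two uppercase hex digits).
After byte 1 (0xF9): reg=0x4D
After byte 2 (0x9B): reg=0x2C

Answer: 0x2C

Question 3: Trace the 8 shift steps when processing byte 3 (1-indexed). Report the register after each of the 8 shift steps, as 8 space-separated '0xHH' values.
After byte 1 (0xF9): reg=0x4D
After byte 2 (0x9B): reg=0x2C
Register before byte 3: 0x2C
After XOR with byte 0xDD: 0xF1

Answer: 0xE5 0xCD 0x9D 0x3D 0x7A 0xF4 0xEF 0xD9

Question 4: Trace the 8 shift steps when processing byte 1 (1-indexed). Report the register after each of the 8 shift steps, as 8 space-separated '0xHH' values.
Register before byte 1: 0x55
After XOR with byte 0xF9: 0xAC

Answer: 0x5F 0xBE 0x7B 0xF6 0xEB 0xD1 0xA5 0x4D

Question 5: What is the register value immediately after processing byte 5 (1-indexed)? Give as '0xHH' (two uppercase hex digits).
Answer: 0xEB

Derivation:
After byte 1 (0xF9): reg=0x4D
After byte 2 (0x9B): reg=0x2C
After byte 3 (0xDD): reg=0xD9
After byte 4 (0x07): reg=0x14
After byte 5 (0x82): reg=0xEB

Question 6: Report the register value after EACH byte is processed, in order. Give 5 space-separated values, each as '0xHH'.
0x4D 0x2C 0xD9 0x14 0xEB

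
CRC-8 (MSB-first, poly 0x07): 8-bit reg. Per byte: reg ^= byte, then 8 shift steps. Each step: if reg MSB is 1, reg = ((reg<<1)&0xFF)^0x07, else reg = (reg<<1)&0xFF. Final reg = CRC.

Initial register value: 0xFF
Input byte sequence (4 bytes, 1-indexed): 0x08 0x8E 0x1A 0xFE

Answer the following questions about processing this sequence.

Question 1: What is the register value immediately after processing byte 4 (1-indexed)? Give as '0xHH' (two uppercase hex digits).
Answer: 0x67

Derivation:
After byte 1 (0x08): reg=0xCB
After byte 2 (0x8E): reg=0xDC
After byte 3 (0x1A): reg=0x5C
After byte 4 (0xFE): reg=0x67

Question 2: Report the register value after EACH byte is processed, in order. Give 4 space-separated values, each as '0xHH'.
0xCB 0xDC 0x5C 0x67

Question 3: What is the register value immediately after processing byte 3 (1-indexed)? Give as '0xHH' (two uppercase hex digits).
After byte 1 (0x08): reg=0xCB
After byte 2 (0x8E): reg=0xDC
After byte 3 (0x1A): reg=0x5C

Answer: 0x5C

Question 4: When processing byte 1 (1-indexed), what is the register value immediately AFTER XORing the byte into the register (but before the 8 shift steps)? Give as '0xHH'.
Answer: 0xF7

Derivation:
Register before byte 1: 0xFF
Byte 1: 0x08
0xFF XOR 0x08 = 0xF7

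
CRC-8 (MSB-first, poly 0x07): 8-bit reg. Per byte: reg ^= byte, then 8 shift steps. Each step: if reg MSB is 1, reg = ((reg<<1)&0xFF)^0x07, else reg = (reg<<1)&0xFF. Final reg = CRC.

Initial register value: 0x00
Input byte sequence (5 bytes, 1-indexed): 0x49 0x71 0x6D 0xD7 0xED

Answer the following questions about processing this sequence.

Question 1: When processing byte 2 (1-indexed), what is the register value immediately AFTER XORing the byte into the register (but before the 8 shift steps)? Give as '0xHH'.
Answer: 0x89

Derivation:
Register before byte 2: 0xF8
Byte 2: 0x71
0xF8 XOR 0x71 = 0x89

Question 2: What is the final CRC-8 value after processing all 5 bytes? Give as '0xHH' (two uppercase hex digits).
After byte 1 (0x49): reg=0xF8
After byte 2 (0x71): reg=0xB6
After byte 3 (0x6D): reg=0x0F
After byte 4 (0xD7): reg=0x06
After byte 5 (0xED): reg=0x9F

Answer: 0x9F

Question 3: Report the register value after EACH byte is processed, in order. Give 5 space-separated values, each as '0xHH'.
0xF8 0xB6 0x0F 0x06 0x9F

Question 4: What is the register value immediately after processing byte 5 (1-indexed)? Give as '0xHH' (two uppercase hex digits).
After byte 1 (0x49): reg=0xF8
After byte 2 (0x71): reg=0xB6
After byte 3 (0x6D): reg=0x0F
After byte 4 (0xD7): reg=0x06
After byte 5 (0xED): reg=0x9F

Answer: 0x9F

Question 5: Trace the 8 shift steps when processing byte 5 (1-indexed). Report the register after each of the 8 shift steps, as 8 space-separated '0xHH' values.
Answer: 0xD1 0xA5 0x4D 0x9A 0x33 0x66 0xCC 0x9F

Derivation:
After byte 1 (0x49): reg=0xF8
After byte 2 (0x71): reg=0xB6
After byte 3 (0x6D): reg=0x0F
After byte 4 (0xD7): reg=0x06
Register before byte 5: 0x06
After XOR with byte 0xED: 0xEB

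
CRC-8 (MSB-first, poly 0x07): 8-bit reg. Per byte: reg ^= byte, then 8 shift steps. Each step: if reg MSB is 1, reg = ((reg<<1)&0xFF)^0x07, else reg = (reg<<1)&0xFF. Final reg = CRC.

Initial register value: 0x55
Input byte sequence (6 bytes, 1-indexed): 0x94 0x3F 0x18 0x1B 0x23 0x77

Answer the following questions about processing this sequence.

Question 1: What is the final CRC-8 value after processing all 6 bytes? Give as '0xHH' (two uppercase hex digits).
After byte 1 (0x94): reg=0x49
After byte 2 (0x3F): reg=0x45
After byte 3 (0x18): reg=0x94
After byte 4 (0x1B): reg=0xA4
After byte 5 (0x23): reg=0x9C
After byte 6 (0x77): reg=0x9F

Answer: 0x9F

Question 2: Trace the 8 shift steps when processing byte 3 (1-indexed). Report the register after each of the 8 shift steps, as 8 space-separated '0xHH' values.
After byte 1 (0x94): reg=0x49
After byte 2 (0x3F): reg=0x45
Register before byte 3: 0x45
After XOR with byte 0x18: 0x5D

Answer: 0xBA 0x73 0xE6 0xCB 0x91 0x25 0x4A 0x94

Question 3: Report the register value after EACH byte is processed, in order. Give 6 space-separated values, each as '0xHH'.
0x49 0x45 0x94 0xA4 0x9C 0x9F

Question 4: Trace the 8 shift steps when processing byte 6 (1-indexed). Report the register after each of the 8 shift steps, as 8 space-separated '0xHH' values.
After byte 1 (0x94): reg=0x49
After byte 2 (0x3F): reg=0x45
After byte 3 (0x18): reg=0x94
After byte 4 (0x1B): reg=0xA4
After byte 5 (0x23): reg=0x9C
Register before byte 6: 0x9C
After XOR with byte 0x77: 0xEB

Answer: 0xD1 0xA5 0x4D 0x9A 0x33 0x66 0xCC 0x9F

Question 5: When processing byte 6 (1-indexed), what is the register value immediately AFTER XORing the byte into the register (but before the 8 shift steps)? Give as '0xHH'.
Answer: 0xEB

Derivation:
Register before byte 6: 0x9C
Byte 6: 0x77
0x9C XOR 0x77 = 0xEB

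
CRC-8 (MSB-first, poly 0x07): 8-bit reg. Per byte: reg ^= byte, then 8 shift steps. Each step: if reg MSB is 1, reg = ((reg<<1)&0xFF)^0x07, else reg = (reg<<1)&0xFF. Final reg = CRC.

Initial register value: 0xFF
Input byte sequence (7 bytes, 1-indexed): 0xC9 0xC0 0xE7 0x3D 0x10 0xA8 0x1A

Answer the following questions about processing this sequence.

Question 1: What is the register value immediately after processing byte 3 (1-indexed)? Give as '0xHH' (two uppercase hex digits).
Answer: 0xCA

Derivation:
After byte 1 (0xC9): reg=0x82
After byte 2 (0xC0): reg=0xC9
After byte 3 (0xE7): reg=0xCA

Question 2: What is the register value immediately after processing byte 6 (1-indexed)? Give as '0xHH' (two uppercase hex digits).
Answer: 0x7C

Derivation:
After byte 1 (0xC9): reg=0x82
After byte 2 (0xC0): reg=0xC9
After byte 3 (0xE7): reg=0xCA
After byte 4 (0x3D): reg=0xCB
After byte 5 (0x10): reg=0x0F
After byte 6 (0xA8): reg=0x7C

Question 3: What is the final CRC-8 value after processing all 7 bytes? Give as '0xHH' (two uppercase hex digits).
After byte 1 (0xC9): reg=0x82
After byte 2 (0xC0): reg=0xC9
After byte 3 (0xE7): reg=0xCA
After byte 4 (0x3D): reg=0xCB
After byte 5 (0x10): reg=0x0F
After byte 6 (0xA8): reg=0x7C
After byte 7 (0x1A): reg=0x35

Answer: 0x35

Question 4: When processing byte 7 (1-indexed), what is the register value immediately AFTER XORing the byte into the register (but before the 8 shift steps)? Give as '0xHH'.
Register before byte 7: 0x7C
Byte 7: 0x1A
0x7C XOR 0x1A = 0x66

Answer: 0x66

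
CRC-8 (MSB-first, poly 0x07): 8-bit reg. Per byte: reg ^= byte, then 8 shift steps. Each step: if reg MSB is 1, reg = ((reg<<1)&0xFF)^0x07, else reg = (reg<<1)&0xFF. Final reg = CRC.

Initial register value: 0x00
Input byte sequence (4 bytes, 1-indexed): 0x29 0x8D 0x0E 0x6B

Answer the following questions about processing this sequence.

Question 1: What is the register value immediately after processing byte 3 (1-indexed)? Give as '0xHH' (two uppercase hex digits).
After byte 1 (0x29): reg=0xDF
After byte 2 (0x8D): reg=0xB9
After byte 3 (0x0E): reg=0x0C

Answer: 0x0C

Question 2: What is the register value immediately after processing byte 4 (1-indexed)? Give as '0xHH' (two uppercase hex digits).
After byte 1 (0x29): reg=0xDF
After byte 2 (0x8D): reg=0xB9
After byte 3 (0x0E): reg=0x0C
After byte 4 (0x6B): reg=0x32

Answer: 0x32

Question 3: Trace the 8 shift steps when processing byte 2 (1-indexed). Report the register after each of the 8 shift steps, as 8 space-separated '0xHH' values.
Answer: 0xA4 0x4F 0x9E 0x3B 0x76 0xEC 0xDF 0xB9

Derivation:
After byte 1 (0x29): reg=0xDF
Register before byte 2: 0xDF
After XOR with byte 0x8D: 0x52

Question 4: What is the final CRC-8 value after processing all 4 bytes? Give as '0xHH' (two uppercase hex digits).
Answer: 0x32

Derivation:
After byte 1 (0x29): reg=0xDF
After byte 2 (0x8D): reg=0xB9
After byte 3 (0x0E): reg=0x0C
After byte 4 (0x6B): reg=0x32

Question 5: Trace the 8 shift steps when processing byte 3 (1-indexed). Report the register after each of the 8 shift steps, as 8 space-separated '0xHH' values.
Answer: 0x69 0xD2 0xA3 0x41 0x82 0x03 0x06 0x0C

Derivation:
After byte 1 (0x29): reg=0xDF
After byte 2 (0x8D): reg=0xB9
Register before byte 3: 0xB9
After XOR with byte 0x0E: 0xB7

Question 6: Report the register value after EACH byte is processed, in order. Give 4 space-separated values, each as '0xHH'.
0xDF 0xB9 0x0C 0x32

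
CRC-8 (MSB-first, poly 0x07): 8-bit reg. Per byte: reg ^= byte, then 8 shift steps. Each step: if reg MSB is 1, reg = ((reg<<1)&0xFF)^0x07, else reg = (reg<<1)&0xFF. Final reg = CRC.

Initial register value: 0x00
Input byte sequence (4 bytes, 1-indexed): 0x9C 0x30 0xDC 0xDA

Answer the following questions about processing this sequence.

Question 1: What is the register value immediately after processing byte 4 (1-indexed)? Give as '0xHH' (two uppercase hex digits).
Answer: 0x11

Derivation:
After byte 1 (0x9C): reg=0xDD
After byte 2 (0x30): reg=0x8D
After byte 3 (0xDC): reg=0xB0
After byte 4 (0xDA): reg=0x11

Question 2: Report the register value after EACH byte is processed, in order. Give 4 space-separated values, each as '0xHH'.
0xDD 0x8D 0xB0 0x11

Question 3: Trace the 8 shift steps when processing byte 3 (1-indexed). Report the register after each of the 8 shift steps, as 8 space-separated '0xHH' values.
After byte 1 (0x9C): reg=0xDD
After byte 2 (0x30): reg=0x8D
Register before byte 3: 0x8D
After XOR with byte 0xDC: 0x51

Answer: 0xA2 0x43 0x86 0x0B 0x16 0x2C 0x58 0xB0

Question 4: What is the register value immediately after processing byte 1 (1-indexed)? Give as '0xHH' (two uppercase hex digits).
Answer: 0xDD

Derivation:
After byte 1 (0x9C): reg=0xDD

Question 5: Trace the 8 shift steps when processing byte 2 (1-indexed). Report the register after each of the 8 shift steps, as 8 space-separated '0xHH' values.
Answer: 0xDD 0xBD 0x7D 0xFA 0xF3 0xE1 0xC5 0x8D

Derivation:
After byte 1 (0x9C): reg=0xDD
Register before byte 2: 0xDD
After XOR with byte 0x30: 0xED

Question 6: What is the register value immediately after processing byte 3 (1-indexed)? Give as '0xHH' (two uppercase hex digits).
Answer: 0xB0

Derivation:
After byte 1 (0x9C): reg=0xDD
After byte 2 (0x30): reg=0x8D
After byte 3 (0xDC): reg=0xB0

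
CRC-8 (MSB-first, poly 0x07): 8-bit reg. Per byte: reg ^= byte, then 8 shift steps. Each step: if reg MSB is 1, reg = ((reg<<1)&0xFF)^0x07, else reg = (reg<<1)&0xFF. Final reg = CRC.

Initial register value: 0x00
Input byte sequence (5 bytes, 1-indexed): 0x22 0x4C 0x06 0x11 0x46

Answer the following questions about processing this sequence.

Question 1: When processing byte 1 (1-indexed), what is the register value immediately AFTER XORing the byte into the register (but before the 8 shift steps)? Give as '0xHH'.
Answer: 0x22

Derivation:
Register before byte 1: 0x00
Byte 1: 0x22
0x00 XOR 0x22 = 0x22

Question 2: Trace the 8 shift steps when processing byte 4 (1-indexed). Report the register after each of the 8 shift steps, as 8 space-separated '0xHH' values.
Answer: 0x62 0xC4 0x8F 0x19 0x32 0x64 0xC8 0x97

Derivation:
After byte 1 (0x22): reg=0xEE
After byte 2 (0x4C): reg=0x67
After byte 3 (0x06): reg=0x20
Register before byte 4: 0x20
After XOR with byte 0x11: 0x31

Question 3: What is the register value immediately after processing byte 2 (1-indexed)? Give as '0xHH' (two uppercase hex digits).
After byte 1 (0x22): reg=0xEE
After byte 2 (0x4C): reg=0x67

Answer: 0x67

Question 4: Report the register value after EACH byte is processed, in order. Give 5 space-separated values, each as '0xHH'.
0xEE 0x67 0x20 0x97 0x39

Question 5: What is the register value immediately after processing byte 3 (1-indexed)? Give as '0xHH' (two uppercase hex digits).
After byte 1 (0x22): reg=0xEE
After byte 2 (0x4C): reg=0x67
After byte 3 (0x06): reg=0x20

Answer: 0x20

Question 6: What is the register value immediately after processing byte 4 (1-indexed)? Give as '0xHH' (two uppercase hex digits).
Answer: 0x97

Derivation:
After byte 1 (0x22): reg=0xEE
After byte 2 (0x4C): reg=0x67
After byte 3 (0x06): reg=0x20
After byte 4 (0x11): reg=0x97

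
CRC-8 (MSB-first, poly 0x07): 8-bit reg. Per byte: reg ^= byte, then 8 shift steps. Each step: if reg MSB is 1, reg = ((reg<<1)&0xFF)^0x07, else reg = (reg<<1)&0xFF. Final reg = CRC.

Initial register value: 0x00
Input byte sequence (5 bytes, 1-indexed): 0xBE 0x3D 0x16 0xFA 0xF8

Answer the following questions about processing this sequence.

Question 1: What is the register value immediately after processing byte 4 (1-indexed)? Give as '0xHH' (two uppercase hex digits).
After byte 1 (0xBE): reg=0x33
After byte 2 (0x3D): reg=0x2A
After byte 3 (0x16): reg=0xB4
After byte 4 (0xFA): reg=0xED

Answer: 0xED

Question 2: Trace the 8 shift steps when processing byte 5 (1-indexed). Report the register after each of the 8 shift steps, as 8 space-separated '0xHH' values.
Answer: 0x2A 0x54 0xA8 0x57 0xAE 0x5B 0xB6 0x6B

Derivation:
After byte 1 (0xBE): reg=0x33
After byte 2 (0x3D): reg=0x2A
After byte 3 (0x16): reg=0xB4
After byte 4 (0xFA): reg=0xED
Register before byte 5: 0xED
After XOR with byte 0xF8: 0x15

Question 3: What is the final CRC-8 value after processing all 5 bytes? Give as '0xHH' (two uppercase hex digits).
After byte 1 (0xBE): reg=0x33
After byte 2 (0x3D): reg=0x2A
After byte 3 (0x16): reg=0xB4
After byte 4 (0xFA): reg=0xED
After byte 5 (0xF8): reg=0x6B

Answer: 0x6B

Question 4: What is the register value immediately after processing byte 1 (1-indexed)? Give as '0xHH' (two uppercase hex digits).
Answer: 0x33

Derivation:
After byte 1 (0xBE): reg=0x33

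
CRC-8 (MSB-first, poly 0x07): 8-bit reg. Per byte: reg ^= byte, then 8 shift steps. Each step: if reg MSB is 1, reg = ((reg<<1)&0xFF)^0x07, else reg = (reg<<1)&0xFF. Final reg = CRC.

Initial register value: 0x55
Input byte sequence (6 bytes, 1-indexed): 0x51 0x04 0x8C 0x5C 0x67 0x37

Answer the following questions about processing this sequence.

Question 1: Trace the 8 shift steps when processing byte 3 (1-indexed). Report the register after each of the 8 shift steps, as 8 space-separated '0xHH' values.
After byte 1 (0x51): reg=0x1C
After byte 2 (0x04): reg=0x48
Register before byte 3: 0x48
After XOR with byte 0x8C: 0xC4

Answer: 0x8F 0x19 0x32 0x64 0xC8 0x97 0x29 0x52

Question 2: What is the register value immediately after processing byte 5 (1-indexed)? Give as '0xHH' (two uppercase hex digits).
Answer: 0xE4

Derivation:
After byte 1 (0x51): reg=0x1C
After byte 2 (0x04): reg=0x48
After byte 3 (0x8C): reg=0x52
After byte 4 (0x5C): reg=0x2A
After byte 5 (0x67): reg=0xE4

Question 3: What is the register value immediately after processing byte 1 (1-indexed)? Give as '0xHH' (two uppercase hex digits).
Answer: 0x1C

Derivation:
After byte 1 (0x51): reg=0x1C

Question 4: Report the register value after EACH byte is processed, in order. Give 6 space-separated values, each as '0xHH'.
0x1C 0x48 0x52 0x2A 0xE4 0x37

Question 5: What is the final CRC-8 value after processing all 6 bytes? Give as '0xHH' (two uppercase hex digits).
Answer: 0x37

Derivation:
After byte 1 (0x51): reg=0x1C
After byte 2 (0x04): reg=0x48
After byte 3 (0x8C): reg=0x52
After byte 4 (0x5C): reg=0x2A
After byte 5 (0x67): reg=0xE4
After byte 6 (0x37): reg=0x37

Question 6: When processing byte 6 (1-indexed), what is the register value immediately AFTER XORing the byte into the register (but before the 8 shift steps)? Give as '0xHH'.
Answer: 0xD3

Derivation:
Register before byte 6: 0xE4
Byte 6: 0x37
0xE4 XOR 0x37 = 0xD3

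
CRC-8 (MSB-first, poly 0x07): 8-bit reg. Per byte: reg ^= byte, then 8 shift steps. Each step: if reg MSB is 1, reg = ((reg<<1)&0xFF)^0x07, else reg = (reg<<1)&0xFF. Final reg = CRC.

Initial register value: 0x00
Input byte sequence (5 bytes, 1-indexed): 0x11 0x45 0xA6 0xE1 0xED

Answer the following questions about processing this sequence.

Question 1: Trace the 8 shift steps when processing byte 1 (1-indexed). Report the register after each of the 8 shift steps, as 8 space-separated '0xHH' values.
Register before byte 1: 0x00
After XOR with byte 0x11: 0x11

Answer: 0x22 0x44 0x88 0x17 0x2E 0x5C 0xB8 0x77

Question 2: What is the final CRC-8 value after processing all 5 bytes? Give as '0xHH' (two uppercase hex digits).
Answer: 0x6B

Derivation:
After byte 1 (0x11): reg=0x77
After byte 2 (0x45): reg=0x9E
After byte 3 (0xA6): reg=0xA8
After byte 4 (0xE1): reg=0xF8
After byte 5 (0xED): reg=0x6B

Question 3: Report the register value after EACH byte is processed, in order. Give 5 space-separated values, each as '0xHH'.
0x77 0x9E 0xA8 0xF8 0x6B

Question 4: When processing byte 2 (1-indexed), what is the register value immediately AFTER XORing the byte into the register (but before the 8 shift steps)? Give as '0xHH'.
Register before byte 2: 0x77
Byte 2: 0x45
0x77 XOR 0x45 = 0x32

Answer: 0x32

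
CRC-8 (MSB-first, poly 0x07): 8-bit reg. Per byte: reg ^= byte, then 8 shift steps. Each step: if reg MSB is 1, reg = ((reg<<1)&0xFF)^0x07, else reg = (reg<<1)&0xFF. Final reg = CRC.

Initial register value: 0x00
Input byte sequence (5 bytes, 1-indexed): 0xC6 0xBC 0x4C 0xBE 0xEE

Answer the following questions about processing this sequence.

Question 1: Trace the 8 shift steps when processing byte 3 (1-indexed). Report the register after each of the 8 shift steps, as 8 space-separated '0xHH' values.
After byte 1 (0xC6): reg=0x5C
After byte 2 (0xBC): reg=0xAE
Register before byte 3: 0xAE
After XOR with byte 0x4C: 0xE2

Answer: 0xC3 0x81 0x05 0x0A 0x14 0x28 0x50 0xA0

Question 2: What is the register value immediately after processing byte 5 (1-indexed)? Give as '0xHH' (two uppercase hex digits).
After byte 1 (0xC6): reg=0x5C
After byte 2 (0xBC): reg=0xAE
After byte 3 (0x4C): reg=0xA0
After byte 4 (0xBE): reg=0x5A
After byte 5 (0xEE): reg=0x05

Answer: 0x05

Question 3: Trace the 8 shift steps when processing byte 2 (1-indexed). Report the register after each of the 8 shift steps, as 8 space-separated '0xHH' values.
Answer: 0xC7 0x89 0x15 0x2A 0x54 0xA8 0x57 0xAE

Derivation:
After byte 1 (0xC6): reg=0x5C
Register before byte 2: 0x5C
After XOR with byte 0xBC: 0xE0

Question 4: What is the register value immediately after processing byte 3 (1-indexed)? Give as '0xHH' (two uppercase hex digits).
After byte 1 (0xC6): reg=0x5C
After byte 2 (0xBC): reg=0xAE
After byte 3 (0x4C): reg=0xA0

Answer: 0xA0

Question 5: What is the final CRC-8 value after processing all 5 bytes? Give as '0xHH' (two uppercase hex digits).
After byte 1 (0xC6): reg=0x5C
After byte 2 (0xBC): reg=0xAE
After byte 3 (0x4C): reg=0xA0
After byte 4 (0xBE): reg=0x5A
After byte 5 (0xEE): reg=0x05

Answer: 0x05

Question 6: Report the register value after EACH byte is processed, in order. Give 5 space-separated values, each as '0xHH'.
0x5C 0xAE 0xA0 0x5A 0x05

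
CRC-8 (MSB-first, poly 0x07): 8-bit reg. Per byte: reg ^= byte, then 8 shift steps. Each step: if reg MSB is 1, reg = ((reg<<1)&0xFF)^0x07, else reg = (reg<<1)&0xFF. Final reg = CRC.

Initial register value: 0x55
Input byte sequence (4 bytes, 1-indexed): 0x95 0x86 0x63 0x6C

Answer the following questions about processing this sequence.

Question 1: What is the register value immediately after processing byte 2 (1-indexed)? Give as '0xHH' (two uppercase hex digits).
After byte 1 (0x95): reg=0x4E
After byte 2 (0x86): reg=0x76

Answer: 0x76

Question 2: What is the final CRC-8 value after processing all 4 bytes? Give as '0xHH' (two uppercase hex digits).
Answer: 0x15

Derivation:
After byte 1 (0x95): reg=0x4E
After byte 2 (0x86): reg=0x76
After byte 3 (0x63): reg=0x6B
After byte 4 (0x6C): reg=0x15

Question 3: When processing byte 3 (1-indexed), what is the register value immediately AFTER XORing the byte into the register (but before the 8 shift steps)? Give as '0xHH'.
Answer: 0x15

Derivation:
Register before byte 3: 0x76
Byte 3: 0x63
0x76 XOR 0x63 = 0x15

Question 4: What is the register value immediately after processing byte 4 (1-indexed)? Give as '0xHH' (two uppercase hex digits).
After byte 1 (0x95): reg=0x4E
After byte 2 (0x86): reg=0x76
After byte 3 (0x63): reg=0x6B
After byte 4 (0x6C): reg=0x15

Answer: 0x15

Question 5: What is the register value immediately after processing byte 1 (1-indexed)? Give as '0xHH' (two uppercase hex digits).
After byte 1 (0x95): reg=0x4E

Answer: 0x4E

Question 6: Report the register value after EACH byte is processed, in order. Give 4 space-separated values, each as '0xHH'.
0x4E 0x76 0x6B 0x15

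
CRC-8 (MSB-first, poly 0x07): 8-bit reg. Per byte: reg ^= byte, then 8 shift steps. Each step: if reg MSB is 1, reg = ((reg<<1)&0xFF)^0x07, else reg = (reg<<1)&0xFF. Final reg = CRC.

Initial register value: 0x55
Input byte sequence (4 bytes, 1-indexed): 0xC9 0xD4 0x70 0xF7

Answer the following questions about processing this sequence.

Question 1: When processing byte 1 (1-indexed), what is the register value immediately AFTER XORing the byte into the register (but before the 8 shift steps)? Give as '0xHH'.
Register before byte 1: 0x55
Byte 1: 0xC9
0x55 XOR 0xC9 = 0x9C

Answer: 0x9C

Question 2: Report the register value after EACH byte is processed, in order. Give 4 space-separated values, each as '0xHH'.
0xDD 0x3F 0xEA 0x53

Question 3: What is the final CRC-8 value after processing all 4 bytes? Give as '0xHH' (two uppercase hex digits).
After byte 1 (0xC9): reg=0xDD
After byte 2 (0xD4): reg=0x3F
After byte 3 (0x70): reg=0xEA
After byte 4 (0xF7): reg=0x53

Answer: 0x53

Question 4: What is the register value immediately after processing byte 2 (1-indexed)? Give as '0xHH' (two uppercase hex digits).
Answer: 0x3F

Derivation:
After byte 1 (0xC9): reg=0xDD
After byte 2 (0xD4): reg=0x3F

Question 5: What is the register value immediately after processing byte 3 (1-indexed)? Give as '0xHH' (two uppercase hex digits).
After byte 1 (0xC9): reg=0xDD
After byte 2 (0xD4): reg=0x3F
After byte 3 (0x70): reg=0xEA

Answer: 0xEA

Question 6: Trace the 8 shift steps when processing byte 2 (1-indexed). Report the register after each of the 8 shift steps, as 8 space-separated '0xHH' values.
After byte 1 (0xC9): reg=0xDD
Register before byte 2: 0xDD
After XOR with byte 0xD4: 0x09

Answer: 0x12 0x24 0x48 0x90 0x27 0x4E 0x9C 0x3F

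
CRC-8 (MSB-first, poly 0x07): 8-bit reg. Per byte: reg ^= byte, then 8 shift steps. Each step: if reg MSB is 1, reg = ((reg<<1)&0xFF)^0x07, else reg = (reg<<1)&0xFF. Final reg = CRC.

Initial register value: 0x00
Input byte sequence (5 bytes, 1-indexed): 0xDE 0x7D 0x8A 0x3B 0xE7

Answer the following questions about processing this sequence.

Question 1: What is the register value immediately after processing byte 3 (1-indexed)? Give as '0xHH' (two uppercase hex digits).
Answer: 0xF7

Derivation:
After byte 1 (0xDE): reg=0x14
After byte 2 (0x7D): reg=0x18
After byte 3 (0x8A): reg=0xF7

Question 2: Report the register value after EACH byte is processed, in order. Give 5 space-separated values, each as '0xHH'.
0x14 0x18 0xF7 0x6A 0xAA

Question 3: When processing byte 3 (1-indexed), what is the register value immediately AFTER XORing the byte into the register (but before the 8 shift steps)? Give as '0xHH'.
Register before byte 3: 0x18
Byte 3: 0x8A
0x18 XOR 0x8A = 0x92

Answer: 0x92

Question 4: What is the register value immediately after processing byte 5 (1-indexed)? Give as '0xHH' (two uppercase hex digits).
Answer: 0xAA

Derivation:
After byte 1 (0xDE): reg=0x14
After byte 2 (0x7D): reg=0x18
After byte 3 (0x8A): reg=0xF7
After byte 4 (0x3B): reg=0x6A
After byte 5 (0xE7): reg=0xAA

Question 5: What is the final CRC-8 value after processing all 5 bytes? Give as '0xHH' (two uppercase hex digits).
Answer: 0xAA

Derivation:
After byte 1 (0xDE): reg=0x14
After byte 2 (0x7D): reg=0x18
After byte 3 (0x8A): reg=0xF7
After byte 4 (0x3B): reg=0x6A
After byte 5 (0xE7): reg=0xAA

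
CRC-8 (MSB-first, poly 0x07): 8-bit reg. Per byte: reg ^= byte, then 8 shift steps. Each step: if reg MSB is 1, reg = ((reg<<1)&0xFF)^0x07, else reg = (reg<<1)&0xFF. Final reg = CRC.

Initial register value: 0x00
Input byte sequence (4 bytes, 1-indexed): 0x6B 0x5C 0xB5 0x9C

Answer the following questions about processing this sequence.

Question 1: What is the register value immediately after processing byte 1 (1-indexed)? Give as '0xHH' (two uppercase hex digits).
Answer: 0x16

Derivation:
After byte 1 (0x6B): reg=0x16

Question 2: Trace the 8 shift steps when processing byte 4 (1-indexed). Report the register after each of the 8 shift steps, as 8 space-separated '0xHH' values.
Answer: 0x8E 0x1B 0x36 0x6C 0xD8 0xB7 0x69 0xD2

Derivation:
After byte 1 (0x6B): reg=0x16
After byte 2 (0x5C): reg=0xF1
After byte 3 (0xB5): reg=0xDB
Register before byte 4: 0xDB
After XOR with byte 0x9C: 0x47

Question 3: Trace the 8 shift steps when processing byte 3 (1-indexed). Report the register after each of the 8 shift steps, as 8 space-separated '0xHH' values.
After byte 1 (0x6B): reg=0x16
After byte 2 (0x5C): reg=0xF1
Register before byte 3: 0xF1
After XOR with byte 0xB5: 0x44

Answer: 0x88 0x17 0x2E 0x5C 0xB8 0x77 0xEE 0xDB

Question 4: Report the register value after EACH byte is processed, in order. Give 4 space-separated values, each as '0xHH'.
0x16 0xF1 0xDB 0xD2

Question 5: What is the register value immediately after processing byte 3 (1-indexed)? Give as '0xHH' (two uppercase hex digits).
Answer: 0xDB

Derivation:
After byte 1 (0x6B): reg=0x16
After byte 2 (0x5C): reg=0xF1
After byte 3 (0xB5): reg=0xDB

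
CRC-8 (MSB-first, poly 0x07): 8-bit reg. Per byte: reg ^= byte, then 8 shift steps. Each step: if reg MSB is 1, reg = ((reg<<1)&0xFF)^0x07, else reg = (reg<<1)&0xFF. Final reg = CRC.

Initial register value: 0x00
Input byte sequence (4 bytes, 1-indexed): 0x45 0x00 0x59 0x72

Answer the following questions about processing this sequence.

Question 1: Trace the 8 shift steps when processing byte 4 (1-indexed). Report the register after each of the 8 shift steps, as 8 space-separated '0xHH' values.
Answer: 0x7F 0xFE 0xFB 0xF1 0xE5 0xCD 0x9D 0x3D

Derivation:
After byte 1 (0x45): reg=0xDC
After byte 2 (0x00): reg=0x1A
After byte 3 (0x59): reg=0xCE
Register before byte 4: 0xCE
After XOR with byte 0x72: 0xBC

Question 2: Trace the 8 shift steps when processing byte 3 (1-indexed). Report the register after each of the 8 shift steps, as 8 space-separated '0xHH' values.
Answer: 0x86 0x0B 0x16 0x2C 0x58 0xB0 0x67 0xCE

Derivation:
After byte 1 (0x45): reg=0xDC
After byte 2 (0x00): reg=0x1A
Register before byte 3: 0x1A
After XOR with byte 0x59: 0x43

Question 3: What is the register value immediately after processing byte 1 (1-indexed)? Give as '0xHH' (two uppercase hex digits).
After byte 1 (0x45): reg=0xDC

Answer: 0xDC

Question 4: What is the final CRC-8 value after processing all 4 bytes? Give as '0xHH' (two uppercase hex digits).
Answer: 0x3D

Derivation:
After byte 1 (0x45): reg=0xDC
After byte 2 (0x00): reg=0x1A
After byte 3 (0x59): reg=0xCE
After byte 4 (0x72): reg=0x3D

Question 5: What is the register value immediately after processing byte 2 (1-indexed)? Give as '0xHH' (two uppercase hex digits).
Answer: 0x1A

Derivation:
After byte 1 (0x45): reg=0xDC
After byte 2 (0x00): reg=0x1A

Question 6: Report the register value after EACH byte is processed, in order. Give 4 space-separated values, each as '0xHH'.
0xDC 0x1A 0xCE 0x3D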